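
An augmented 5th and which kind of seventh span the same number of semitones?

doubly diminished

An augmented fifth spans 8 semitones.
A seventh spanning 8 semitones is doubly diminished (the major seventh is 11).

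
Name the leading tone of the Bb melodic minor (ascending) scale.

A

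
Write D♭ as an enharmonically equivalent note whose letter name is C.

Db is pitch class 1. The letter C alone is pitch class 0.
To reach pitch class 1 from C requires an offset of +1 semitone, i.e. sharp: C#.

C#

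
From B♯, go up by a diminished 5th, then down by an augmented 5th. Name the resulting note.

Bb

A diminished fifth up from B# is F# (letter F, 6 semitones up).
An augmented fifth down from F# is Bb (letter B, 8 semitones down).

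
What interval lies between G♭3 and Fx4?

The letter names run G→F, a span of 6 letter steps, so the interval is some kind of seventh.
Gb to F## is 13 semitones. A major seventh is 11, so 13 makes it doubly augmented.

doubly augmented seventh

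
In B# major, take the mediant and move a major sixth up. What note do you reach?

The mediant of B# major is D##.
A major sixth (9 semitones) above D## lands on the letter B, giving B##.

B##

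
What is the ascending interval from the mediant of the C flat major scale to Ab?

perfect fourth

The mediant of Cb major is Eb.
Eb up to Ab: letters E→A make it a fourth; 5 semitones makes it perfect.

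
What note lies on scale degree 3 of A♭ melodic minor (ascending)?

Cb

Degree 3 takes the letter 2 steps above A, which is C.
In melodic minor (ascending), degree 3 sits 3 semitones above the tonic. Ab + 3 semitones is pitch class 11, spelled on C as Cb.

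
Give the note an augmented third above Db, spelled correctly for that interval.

F#

A third above D lands on the letter F.
An augmented third spans 5 semitones, so Db moves to pitch class 6. On the letter F that is F#.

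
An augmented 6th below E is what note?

Gb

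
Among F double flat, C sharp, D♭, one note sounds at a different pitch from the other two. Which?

Fbb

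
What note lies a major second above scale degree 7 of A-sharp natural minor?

Scale degree 7 of A# natural minor is G#.
A major second (2 semitones) above G# lands on the letter A, giving A#.

A#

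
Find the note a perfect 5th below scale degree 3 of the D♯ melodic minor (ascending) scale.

B

Scale degree 3 of D# melodic minor (ascending) is F#.
A perfect fifth (7 semitones) below F# lands on the letter B, giving B.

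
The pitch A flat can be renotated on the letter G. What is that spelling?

Ab is pitch class 8. The letter G alone is pitch class 7.
To reach pitch class 8 from G requires an offset of +1 semitone, i.e. sharp: G#.

G#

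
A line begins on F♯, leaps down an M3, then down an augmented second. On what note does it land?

A major third down from F# is D (letter D, 4 semitones down).
An augmented second down from D is Cb (letter C, 3 semitones down).

Cb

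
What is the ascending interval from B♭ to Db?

Counting letters B–C–D gives a third.
Bb→Db = 3 semitones, 1 narrower than the major third (4), so minor.

minor third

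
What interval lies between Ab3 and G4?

Counting letters A–B–C–D–E–F–G gives a seventh.
Ab→G = 11 semitones, exactly the major seventh.

major seventh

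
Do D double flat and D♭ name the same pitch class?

No

Dbb is pitch class 0; Db is pitch class 1.
The pitch classes differ (0 vs. 1), so they are not enharmonic equivalents.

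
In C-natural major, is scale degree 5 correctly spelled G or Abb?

G

Each scale degree takes a distinct letter name. Degree 5 of a scale on C must use the letter G.
G and Abb are enharmonically the same pitch, but only G uses the letter G, so it is the correct spelling here.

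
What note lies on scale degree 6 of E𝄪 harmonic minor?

Degree 6 takes the letter 5 steps above E, which is C.
In harmonic minor, degree 6 sits 8 semitones above the tonic. E## + 8 semitones is pitch class 2, spelled on C as C##.

C##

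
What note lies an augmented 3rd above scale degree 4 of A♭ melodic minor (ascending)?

Scale degree 4 of Ab melodic minor (ascending) is Db.
An augmented third (5 semitones) above Db lands on the letter F, giving F#.

F#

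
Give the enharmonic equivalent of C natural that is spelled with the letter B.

B#

Plain B sits 1 semitone below C, so on the letter B the same pitch needs a sharp: B#.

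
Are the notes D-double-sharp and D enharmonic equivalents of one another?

D## is pitch class 4; D is pitch class 2.
The pitch classes differ (4 vs. 2), so they are not enharmonic equivalents.

No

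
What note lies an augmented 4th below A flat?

Ebb

A fourth below A lands on the letter E.
An augmented fourth spans 6 semitones, so Ab moves to pitch class 2. On the letter E that is Ebb.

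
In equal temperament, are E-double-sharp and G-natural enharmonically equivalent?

E## is pitch class 6; G is pitch class 7.
The pitch classes differ (6 vs. 7), so they are not enharmonic equivalents.

No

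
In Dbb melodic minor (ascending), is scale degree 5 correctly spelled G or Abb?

Each scale degree takes a distinct letter name. Degree 5 of a scale on D must use the letter A.
Abb and G are enharmonically the same pitch, but only Abb uses the letter A, so it is the correct spelling here.

Abb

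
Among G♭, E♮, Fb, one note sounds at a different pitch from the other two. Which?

Gb

In 12-tone equal temperament, enharmonic equivalents share a pitch class. Gb is pitch class 6; E is pitch class 4; Fb is pitch class 4.
E and Fb share pitch class 4, while Gb is pitch class 6.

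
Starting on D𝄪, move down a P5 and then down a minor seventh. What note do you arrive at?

A perfect fifth down from D## is G## (letter G, 7 semitones down).
A minor seventh down from G## is A## (letter A, 10 semitones down).

A##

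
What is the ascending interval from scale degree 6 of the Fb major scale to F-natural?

major third

Scale degree 6 of Fb major is Db.
Db up to F: letters D→F make it a third; 4 semitones makes it major.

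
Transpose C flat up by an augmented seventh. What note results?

A seventh above C lands on the letter B.
An augmented seventh spans 12 semitones, so Cb moves to pitch class 11. On the letter B that is B.

B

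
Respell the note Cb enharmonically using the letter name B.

Cb is pitch class 11. The letter B alone is pitch class 11.
Pitch class 11 on B needs no accidental: B.

B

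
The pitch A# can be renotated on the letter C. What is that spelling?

A# is pitch class 10. The letter C alone is pitch class 0.
To reach pitch class 10 from C requires an offset of -2 semitones, i.e. double flat: Cbb.

Cbb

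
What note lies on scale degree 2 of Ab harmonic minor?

Bb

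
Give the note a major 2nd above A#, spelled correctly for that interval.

A second above A lands on the letter B.
A major second spans 2 semitones, so A# moves to pitch class 0. On the letter B that is B#.

B#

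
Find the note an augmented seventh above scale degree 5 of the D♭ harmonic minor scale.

Scale degree 5 of Db harmonic minor is Ab.
An augmented seventh (12 semitones) above Ab lands on the letter G, giving G#.

G#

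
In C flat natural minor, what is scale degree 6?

Abb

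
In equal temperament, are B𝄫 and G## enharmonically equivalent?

Bbb is pitch class 9; G## is pitch class 9.
All spellings map to pitch class 9, so they are enharmonically equivalent.

Yes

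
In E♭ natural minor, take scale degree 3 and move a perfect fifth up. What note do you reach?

Db

Scale degree 3 of Eb natural minor is Gb.
A perfect fifth (7 semitones) above Gb lands on the letter D, giving Db.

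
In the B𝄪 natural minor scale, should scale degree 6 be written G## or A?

G##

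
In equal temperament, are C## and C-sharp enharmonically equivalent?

No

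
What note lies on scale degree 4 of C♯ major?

F#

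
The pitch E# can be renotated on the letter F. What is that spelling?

E# is pitch class 5. The letter F alone is pitch class 5.
Pitch class 5 on F needs no accidental: F.

F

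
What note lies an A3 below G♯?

G down a major third is Eb, so the target letter is E.
From G#, an augmented third is 5 semitones down: Eb.

Eb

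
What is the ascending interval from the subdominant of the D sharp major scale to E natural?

minor sixth

The subdominant of D# major is G#.
G# up to E: letters G→E make it a sixth; 8 semitones makes it minor.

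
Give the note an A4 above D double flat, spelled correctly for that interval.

Gb

A fourth above D lands on the letter G.
An augmented fourth spans 6 semitones, so Dbb moves to pitch class 6. On the letter G that is Gb.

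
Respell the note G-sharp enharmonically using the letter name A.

G# is pitch class 8. The letter A alone is pitch class 9.
To reach pitch class 8 from A requires an offset of -1 semitone, i.e. flat: Ab.

Ab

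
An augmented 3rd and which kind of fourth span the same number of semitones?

An augmented third spans 5 semitones.
A fourth spanning 5 semitones is perfect (the perfect fourth is 5).

perfect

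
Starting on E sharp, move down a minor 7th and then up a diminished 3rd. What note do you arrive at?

A minor seventh down from E# is F## (letter F, 10 semitones down).
A diminished third up from F## is A (letter A, 2 semitones up).

A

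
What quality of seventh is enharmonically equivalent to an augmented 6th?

An augmented sixth spans 10 semitones.
A seventh spanning 10 semitones is minor (the major seventh is 11).

minor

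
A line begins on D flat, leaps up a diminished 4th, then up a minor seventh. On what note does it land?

Fbb

A diminished fourth up from Db is Gbb (letter G, 4 semitones up).
A minor seventh up from Gbb is Fbb (letter F, 10 semitones up).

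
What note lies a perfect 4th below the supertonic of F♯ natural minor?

D#

The supertonic of F# natural minor is G#.
A perfect fourth (5 semitones) below G# lands on the letter D, giving D#.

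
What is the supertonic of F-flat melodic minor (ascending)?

Degree 2 takes the letter 1 step above F, which is G.
In melodic minor (ascending), degree 2 sits 2 semitones above the tonic. Fb + 2 semitones is pitch class 6, spelled on G as Gb.

Gb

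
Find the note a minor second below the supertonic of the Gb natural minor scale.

G

The supertonic of Gb natural minor is Ab.
A minor second (1 semitone) below Ab lands on the letter G, giving G.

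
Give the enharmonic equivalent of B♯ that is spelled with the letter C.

C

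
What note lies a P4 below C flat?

Gb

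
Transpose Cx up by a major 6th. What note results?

C up a major sixth is A, so the target letter is A.
From C##, a major sixth is 9 semitones up: A##.

A##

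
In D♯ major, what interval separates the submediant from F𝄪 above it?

The submediant of D# major is B#.
B# up to F##: letters B→F make it a fifth; 7 semitones makes it perfect.

perfect fifth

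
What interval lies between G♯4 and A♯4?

The letter names run G→A, a span of 1 letter step, so the interval is some kind of second.
G# to A# is 2 semitones. A major second is 2, so 2 makes it major.

major second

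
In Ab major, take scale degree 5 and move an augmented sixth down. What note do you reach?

Scale degree 5 of Ab major is Eb.
An augmented sixth (10 semitones) below Eb lands on the letter G, giving Gbb.

Gbb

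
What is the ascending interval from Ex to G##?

The letter names run E→G, a span of 2 letter steps, so the interval is some kind of third.
E## to G## is 3 semitones. A major third is 4, so 3 makes it minor.

minor third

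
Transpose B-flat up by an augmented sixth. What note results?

B up a major sixth is G#, so the target letter is G.
From Bb, an augmented sixth is 10 semitones up: G#.

G#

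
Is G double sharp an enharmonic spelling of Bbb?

G## = pitch class 9 and Bbb = pitch class 9 — the same pitch class, so they are enharmonic equivalents.

Yes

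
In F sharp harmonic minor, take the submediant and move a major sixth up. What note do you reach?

B

The submediant of F# harmonic minor is D.
A major sixth (9 semitones) above D lands on the letter B, giving B.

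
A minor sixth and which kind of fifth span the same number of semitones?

A minor sixth spans 8 semitones.
A fifth spanning 8 semitones is augmented (the perfect fifth is 7).

augmented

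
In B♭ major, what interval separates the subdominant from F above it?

The subdominant of Bb major is Eb.
Eb up to F: letters E→F make it a second; 2 semitones makes it major.

major second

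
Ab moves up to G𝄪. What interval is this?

doubly augmented seventh

The letter names run A→G, a span of 6 letter steps, so the interval is some kind of seventh.
Ab to G## is 13 semitones. A major seventh is 11, so 13 makes it doubly augmented.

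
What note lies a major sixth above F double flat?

Dbb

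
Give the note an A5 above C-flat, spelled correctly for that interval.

G

C up a perfect fifth is G, so the target letter is G.
From Cb, an augmented fifth is 8 semitones up: G.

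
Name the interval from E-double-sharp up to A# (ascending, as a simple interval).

diminished fourth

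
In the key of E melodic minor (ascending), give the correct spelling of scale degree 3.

G

The E melodic minor (ascending) scale runs E F# G A B C# D#.
Degree 3 is G.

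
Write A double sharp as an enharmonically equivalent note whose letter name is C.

Cb

A## is pitch class 11. The letter C alone is pitch class 0.
To reach pitch class 11 from C requires an offset of -1 semitone, i.e. flat: Cb.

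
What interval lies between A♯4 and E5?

diminished fifth

The letter names run A→E, a span of 4 letter steps, so the interval is some kind of fifth.
A# to E is 6 semitones. A perfect fifth is 7, so 6 makes it diminished.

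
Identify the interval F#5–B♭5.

diminished fourth

Counting letters F–G–A–B gives a fourth.
F#→Bb = 4 semitones, 1 narrower than the perfect fourth (5), so diminished.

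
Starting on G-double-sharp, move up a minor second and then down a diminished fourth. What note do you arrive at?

E##

A minor second up from G## is A# (letter A, 1 semitone up).
A diminished fourth down from A# is E## (letter E, 4 semitones down).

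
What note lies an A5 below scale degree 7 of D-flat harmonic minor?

Fb

Scale degree 7 of Db harmonic minor is C.
An augmented fifth (8 semitones) below C lands on the letter F, giving Fb.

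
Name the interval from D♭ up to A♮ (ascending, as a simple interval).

augmented fifth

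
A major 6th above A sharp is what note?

A up a major sixth is F#, so the target letter is F.
From A#, a major sixth is 9 semitones up: F##.

F##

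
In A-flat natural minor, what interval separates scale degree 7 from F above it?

Scale degree 7 of Ab natural minor is Gb.
Gb up to F: letters G→F make it a seventh; 11 semitones makes it major.

major seventh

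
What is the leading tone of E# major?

D##

The E# major scale runs E# F## G## A# B# C## D##.
Degree 7 is D##.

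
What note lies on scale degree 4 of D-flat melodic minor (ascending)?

Degree 4 takes the letter 3 steps above D, which is G.
In melodic minor (ascending), degree 4 sits 5 semitones above the tonic. Db + 5 semitones is pitch class 6, spelled on G as Gb.

Gb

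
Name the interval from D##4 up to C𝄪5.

minor seventh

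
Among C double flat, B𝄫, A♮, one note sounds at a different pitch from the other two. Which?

Cbb

In 12-tone equal temperament, enharmonic equivalents share a pitch class. Cbb is pitch class 10; Bbb is pitch class 9; A is pitch class 9.
Bbb and A share pitch class 9, while Cbb is pitch class 10.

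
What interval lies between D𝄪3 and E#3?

Counting letters D–E gives a second.
D##→E# = 1 semitone, 1 narrower than the major second (2), so minor.

minor second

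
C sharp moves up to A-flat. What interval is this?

diminished sixth

The letter names run C→A, a span of 5 letter steps, so the interval is some kind of sixth.
C# to Ab is 7 semitones. A major sixth is 9, so 7 makes it diminished.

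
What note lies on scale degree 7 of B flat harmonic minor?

A

The Bb harmonic minor scale runs Bb C Db Eb F Gb A.
Degree 7 is A.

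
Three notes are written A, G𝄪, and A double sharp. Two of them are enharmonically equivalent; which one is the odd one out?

In 12-tone equal temperament, enharmonic equivalents share a pitch class. A is pitch class 9; G## is pitch class 9; A## is pitch class 11.
A and G## share pitch class 9, while A## is pitch class 11.

A##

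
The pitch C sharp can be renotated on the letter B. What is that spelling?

C# is pitch class 1. The letter B alone is pitch class 11.
To reach pitch class 1 from B requires an offset of +2 semitones, i.e. double sharp: B##.

B##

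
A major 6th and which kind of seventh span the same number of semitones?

A major sixth spans 9 semitones.
A seventh spanning 9 semitones is diminished (the major seventh is 11).

diminished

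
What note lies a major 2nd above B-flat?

A second above B lands on the letter C.
A major second spans 2 semitones, so Bb moves to pitch class 0. On the letter C that is C.

C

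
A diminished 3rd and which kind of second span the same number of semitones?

A diminished third spans 2 semitones.
A second spanning 2 semitones is major (the major second is 2).

major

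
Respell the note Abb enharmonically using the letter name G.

Plain G sits at the same pitch as Abb, so on the letter G the same pitch needs a natural: G.

G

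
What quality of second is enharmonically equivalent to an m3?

augmented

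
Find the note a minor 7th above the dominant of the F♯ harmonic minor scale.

The dominant of F# harmonic minor is C#.
A minor seventh (10 semitones) above C# lands on the letter B, giving B.

B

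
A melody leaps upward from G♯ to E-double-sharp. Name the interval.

Counting letters G–A–B–C–D–E gives a sixth.
G#→E## = 10 semitones, 1 wider than the major sixth (9), so augmented.

augmented sixth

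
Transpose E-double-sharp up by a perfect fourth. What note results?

A##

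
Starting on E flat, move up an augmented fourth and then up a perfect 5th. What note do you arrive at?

An augmented fourth up from Eb is A (letter A, 6 semitones up).
A perfect fifth up from A is E (letter E, 7 semitones up).

E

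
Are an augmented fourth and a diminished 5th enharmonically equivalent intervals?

Yes

An augmented fourth spans 6 semitones; a diminished fifth spans 6.
They are enharmonically equivalent.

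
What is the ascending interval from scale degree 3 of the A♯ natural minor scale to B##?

augmented seventh

Scale degree 3 of A# natural minor is C#.
C# up to B##: letters C→B make it a seventh; 12 semitones makes it augmented.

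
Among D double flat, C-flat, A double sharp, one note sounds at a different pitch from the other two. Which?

In 12-tone equal temperament, enharmonic equivalents share a pitch class. Dbb is pitch class 0; Cb is pitch class 11; A## is pitch class 11.
Cb and A## share pitch class 11, while Dbb is pitch class 0.

Dbb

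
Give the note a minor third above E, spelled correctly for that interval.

G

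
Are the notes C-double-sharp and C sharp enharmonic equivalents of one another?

No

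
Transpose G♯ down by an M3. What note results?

E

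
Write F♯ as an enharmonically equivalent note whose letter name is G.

Gb

F# is pitch class 6. The letter G alone is pitch class 7.
To reach pitch class 6 from G requires an offset of -1 semitone, i.e. flat: Gb.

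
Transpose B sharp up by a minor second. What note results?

B up a major second is C#, so the target letter is C.
From B#, a minor second is 1 semitone up: C#.

C#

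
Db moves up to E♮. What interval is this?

augmented second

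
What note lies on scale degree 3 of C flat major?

Eb

Degree 3 takes the letter 2 steps above C, which is E.
In major, degree 3 sits 4 semitones above the tonic. Cb + 4 semitones is pitch class 3, spelled on E as Eb.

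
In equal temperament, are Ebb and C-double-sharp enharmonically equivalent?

Yes

Ebb is pitch class 2; C## is pitch class 2.
All spellings map to pitch class 2, so they are enharmonically equivalent.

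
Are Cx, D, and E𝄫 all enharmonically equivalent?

Yes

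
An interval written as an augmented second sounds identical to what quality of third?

minor

An augmented second spans 3 semitones.
A third spanning 3 semitones is minor (the major third is 4).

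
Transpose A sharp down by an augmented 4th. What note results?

A fourth below A lands on the letter E.
An augmented fourth spans 6 semitones, so A# moves to pitch class 4. On the letter E that is E.

E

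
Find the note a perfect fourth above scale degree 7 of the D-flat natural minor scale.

Scale degree 7 of Db natural minor is Cb.
A perfect fourth (5 semitones) above Cb lands on the letter F, giving Fb.

Fb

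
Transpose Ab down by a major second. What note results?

Gb

A down a major second is G, so the target letter is G.
From Ab, a major second is 2 semitones down: Gb.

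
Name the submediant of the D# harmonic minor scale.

B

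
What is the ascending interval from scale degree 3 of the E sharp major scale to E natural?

Scale degree 3 of E# major is G##.
G## up to E: letters G→E make it a sixth; 7 semitones makes it diminished.

diminished sixth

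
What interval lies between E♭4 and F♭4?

Counting letters E–F gives a second.
Eb→Fb = 1 semitone, 1 narrower than the major second (2), so minor.

minor second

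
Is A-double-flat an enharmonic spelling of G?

Yes

Abb is pitch class 7; G is pitch class 7.
All spellings map to pitch class 7, so they are enharmonically equivalent.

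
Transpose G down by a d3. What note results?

E#

A third below G lands on the letter E.
A diminished third spans 2 semitones, so G moves to pitch class 5. On the letter E that is E#.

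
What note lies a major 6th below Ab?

A sixth below A lands on the letter C.
A major sixth spans 9 semitones, so Ab moves to pitch class 11. On the letter C that is Cb.

Cb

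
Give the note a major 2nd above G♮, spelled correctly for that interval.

A

A second above G lands on the letter A.
A major second spans 2 semitones, so G moves to pitch class 9. On the letter A that is A.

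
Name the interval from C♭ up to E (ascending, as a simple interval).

augmented third

The letter names run C→E, a span of 2 letter steps, so the interval is some kind of third.
Cb to E is 5 semitones. A major third is 4, so 5 makes it augmented.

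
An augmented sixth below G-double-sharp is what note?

B

A sixth below G lands on the letter B.
An augmented sixth spans 10 semitones, so G## moves to pitch class 11. On the letter B that is B.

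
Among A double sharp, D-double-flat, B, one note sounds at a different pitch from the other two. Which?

Dbb

In 12-tone equal temperament, enharmonic equivalents share a pitch class. A## is pitch class 11; Dbb is pitch class 0; B is pitch class 11.
A## and B share pitch class 11, while Dbb is pitch class 0.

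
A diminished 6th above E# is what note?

E up a major sixth is C#, so the target letter is C.
From E#, a diminished sixth is 7 semitones up: C.

C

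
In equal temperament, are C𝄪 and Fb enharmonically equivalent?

C## is pitch class 2; Fb is pitch class 4.
The pitch classes differ (2 vs. 4), so they are not enharmonic equivalents.

No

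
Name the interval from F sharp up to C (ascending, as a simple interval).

The letter names run F→C, a span of 4 letter steps, so the interval is some kind of fifth.
F# to C is 6 semitones. A perfect fifth is 7, so 6 makes it diminished.

diminished fifth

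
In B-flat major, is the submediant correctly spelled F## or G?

Each scale degree takes a distinct letter name. Degree 6 of a scale on B must use the letter G.
G and F## are enharmonically the same pitch, but only G uses the letter G, so it is the correct spelling here.

G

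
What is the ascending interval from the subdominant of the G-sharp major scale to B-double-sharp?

The subdominant of G# major is C#.
C# up to B##: letters C→B make it a seventh; 12 semitones makes it augmented.

augmented seventh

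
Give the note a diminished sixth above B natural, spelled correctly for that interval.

Gb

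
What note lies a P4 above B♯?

A fourth above B lands on the letter E.
A perfect fourth spans 5 semitones, so B# moves to pitch class 5. On the letter E that is E#.

E#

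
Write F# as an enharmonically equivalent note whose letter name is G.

Gb

Plain G sits 1 semitone above F#, so on the letter G the same pitch needs a flat: Gb.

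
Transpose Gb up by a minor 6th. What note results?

A sixth above G lands on the letter E.
A minor sixth spans 8 semitones, so Gb moves to pitch class 2. On the letter E that is Ebb.

Ebb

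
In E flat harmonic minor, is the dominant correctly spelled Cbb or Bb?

Bb

Each scale degree takes a distinct letter name. Degree 5 of a scale on E must use the letter B.
Bb and Cbb are enharmonically the same pitch, but only Bb uses the letter B, so it is the correct spelling here.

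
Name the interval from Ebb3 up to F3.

augmented second

The letter names run E→F, a span of 1 letter step, so the interval is some kind of second.
Ebb to F is 3 semitones. A major second is 2, so 3 makes it augmented.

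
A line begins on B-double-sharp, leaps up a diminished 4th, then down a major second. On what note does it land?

A diminished fourth up from B## is E# (letter E, 4 semitones up).
A major second down from E# is D# (letter D, 2 semitones down).

D#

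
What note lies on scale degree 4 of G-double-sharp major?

Degree 4 takes the letter 3 steps above G, which is C.
In major, degree 4 sits 5 semitones above the tonic. G## + 5 semitones is pitch class 2, spelled on C as C##.

C##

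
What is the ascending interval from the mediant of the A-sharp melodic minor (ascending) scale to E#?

The mediant of A# melodic minor (ascending) is C#.
C# up to E#: letters C→E make it a third; 4 semitones makes it major.

major third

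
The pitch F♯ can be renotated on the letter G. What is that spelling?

F# is pitch class 6. The letter G alone is pitch class 7.
To reach pitch class 6 from G requires an offset of -1 semitone, i.e. flat: Gb.

Gb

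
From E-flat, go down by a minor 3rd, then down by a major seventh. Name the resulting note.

A minor third down from Eb is C (letter C, 3 semitones down).
A major seventh down from C is Db (letter D, 11 semitones down).

Db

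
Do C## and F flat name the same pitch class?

No

C## is pitch class 2; Fb is pitch class 4.
The pitch classes differ (2 vs. 4), so they are not enharmonic equivalents.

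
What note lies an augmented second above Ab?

B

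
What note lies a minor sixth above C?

C up a major sixth is A, so the target letter is A.
From C, a minor sixth is 8 semitones up: Ab.

Ab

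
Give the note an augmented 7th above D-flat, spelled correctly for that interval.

A seventh above D lands on the letter C.
An augmented seventh spans 12 semitones, so Db moves to pitch class 1. On the letter C that is C#.

C#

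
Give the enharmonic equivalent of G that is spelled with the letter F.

F##

G is pitch class 7. The letter F alone is pitch class 5.
To reach pitch class 7 from F requires an offset of +2 semitones, i.e. double sharp: F##.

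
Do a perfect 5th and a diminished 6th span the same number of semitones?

Yes

A perfect fifth spans 7 semitones; a diminished sixth spans 7.
They are enharmonically equivalent.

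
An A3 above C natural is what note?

A third above C lands on the letter E.
An augmented third spans 5 semitones, so C moves to pitch class 5. On the letter E that is E#.

E#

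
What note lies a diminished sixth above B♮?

Gb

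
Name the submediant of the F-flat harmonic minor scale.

Dbb

Degree 6 takes the letter 5 steps above F, which is D.
In harmonic minor, degree 6 sits 8 semitones above the tonic. Fb + 8 semitones is pitch class 0, spelled on D as Dbb.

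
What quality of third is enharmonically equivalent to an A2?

minor

An augmented second spans 3 semitones.
A third spanning 3 semitones is minor (the major third is 4).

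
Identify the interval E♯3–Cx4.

The letter names run E→C, a span of 5 letter steps, so the interval is some kind of sixth.
E# to C## is 9 semitones. A major sixth is 9, so 9 makes it major.

major sixth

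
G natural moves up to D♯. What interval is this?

Counting letters G–A–B–C–D gives a fifth.
G→D# = 8 semitones, 1 wider than the perfect fifth (7), so augmented.

augmented fifth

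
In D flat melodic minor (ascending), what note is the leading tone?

Degree 7 takes the letter 6 steps above D, which is C.
In melodic minor (ascending), degree 7 sits 11 semitones above the tonic. Db + 11 semitones is pitch class 0, spelled on C as C.

C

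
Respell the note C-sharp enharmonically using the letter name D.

Db

Plain D sits 1 semitone above C#, so on the letter D the same pitch needs a flat: Db.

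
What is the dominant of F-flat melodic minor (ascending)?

Cb

Degree 5 takes the letter 4 steps above F, which is C.
In melodic minor (ascending), degree 5 sits 7 semitones above the tonic. Fb + 7 semitones is pitch class 11, spelled on C as Cb.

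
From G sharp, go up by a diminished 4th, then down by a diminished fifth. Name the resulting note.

F#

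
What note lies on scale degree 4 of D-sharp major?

G#

Degree 4 takes the letter 3 steps above D, which is G.
In major, degree 4 sits 5 semitones above the tonic. D# + 5 semitones is pitch class 8, spelled on G as G#.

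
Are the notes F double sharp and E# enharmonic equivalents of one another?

No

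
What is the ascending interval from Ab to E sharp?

doubly augmented fifth

Counting letters A–B–C–D–E gives a fifth.
Ab→E# = 9 semitones, 2 wider than the perfect fifth (7), so doubly augmented.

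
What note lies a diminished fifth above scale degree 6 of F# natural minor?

Ab

Scale degree 6 of F# natural minor is D.
A diminished fifth (6 semitones) above D lands on the letter A, giving Ab.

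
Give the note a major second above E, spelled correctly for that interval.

F#

A second above E lands on the letter F.
A major second spans 2 semitones, so E moves to pitch class 6. On the letter F that is F#.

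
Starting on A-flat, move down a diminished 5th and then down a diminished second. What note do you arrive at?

C##

A diminished fifth down from Ab is D (letter D, 6 semitones down).
A diminished second down from D is C## (letter C, 0 semitones down).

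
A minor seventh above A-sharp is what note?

A seventh above A lands on the letter G.
A minor seventh spans 10 semitones, so A# moves to pitch class 8. On the letter G that is G#.

G#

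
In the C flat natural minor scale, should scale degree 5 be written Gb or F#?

Gb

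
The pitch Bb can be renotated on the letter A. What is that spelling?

A#

Bb is pitch class 10. The letter A alone is pitch class 9.
To reach pitch class 10 from A requires an offset of +1 semitone, i.e. sharp: A#.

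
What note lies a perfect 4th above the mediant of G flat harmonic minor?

The mediant of Gb harmonic minor is Bbb.
A perfect fourth (5 semitones) above Bbb lands on the letter E, giving Ebb.

Ebb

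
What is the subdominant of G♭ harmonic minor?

Cb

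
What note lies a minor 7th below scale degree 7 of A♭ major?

Scale degree 7 of Ab major is G.
A minor seventh (10 semitones) below G lands on the letter A, giving A.

A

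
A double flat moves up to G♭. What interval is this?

major seventh

The letter names run A→G, a span of 6 letter steps, so the interval is some kind of seventh.
Abb to Gb is 11 semitones. A major seventh is 11, so 11 makes it major.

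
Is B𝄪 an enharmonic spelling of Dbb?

B## is pitch class 1; Dbb is pitch class 0.
The pitch classes differ (1 vs. 0), so they are not enharmonic equivalents.

No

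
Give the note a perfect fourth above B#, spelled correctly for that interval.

E#

A fourth above B lands on the letter E.
A perfect fourth spans 5 semitones, so B# moves to pitch class 5. On the letter E that is E#.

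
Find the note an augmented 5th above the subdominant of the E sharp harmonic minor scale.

E##

The subdominant of E# harmonic minor is A#.
An augmented fifth (8 semitones) above A# lands on the letter E, giving E##.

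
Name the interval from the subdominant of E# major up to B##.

augmented second

The subdominant of E# major is A#.
A# up to B##: letters A→B make it a second; 3 semitones makes it augmented.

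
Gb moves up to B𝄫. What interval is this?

minor third

The letter names run G→B, a span of 2 letter steps, so the interval is some kind of third.
Gb to Bbb is 3 semitones. A major third is 4, so 3 makes it minor.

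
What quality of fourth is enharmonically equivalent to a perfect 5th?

A perfect fifth spans 7 semitones.
A fourth spanning 7 semitones is doubly augmented (the perfect fourth is 5).

doubly augmented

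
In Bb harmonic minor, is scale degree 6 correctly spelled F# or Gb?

Gb

Each scale degree takes a distinct letter name. Degree 6 of a scale on B must use the letter G.
Gb and F# are enharmonically the same pitch, but only Gb uses the letter G, so it is the correct spelling here.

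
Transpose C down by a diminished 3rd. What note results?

A#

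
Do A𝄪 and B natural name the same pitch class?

Yes

A## is pitch class 11; B is pitch class 11.
All spellings map to pitch class 11, so they are enharmonically equivalent.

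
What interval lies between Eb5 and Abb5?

diminished fourth

Counting letters E–F–G–A gives a fourth.
Eb→Abb = 4 semitones, 1 narrower than the perfect fourth (5), so diminished.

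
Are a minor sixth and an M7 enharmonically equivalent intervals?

A minor sixth spans 8 semitones; a major seventh spans 11.
The spans differ, so they are not enharmonic equivalents.

No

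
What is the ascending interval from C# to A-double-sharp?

The letter names run C→A, a span of 5 letter steps, so the interval is some kind of sixth.
C# to A## is 10 semitones. A major sixth is 9, so 10 makes it augmented.

augmented sixth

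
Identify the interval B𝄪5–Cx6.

minor second

The letter names run B→C, a span of 1 letter step, so the interval is some kind of second.
B## to C## is 1 semitone. A major second is 2, so 1 makes it minor.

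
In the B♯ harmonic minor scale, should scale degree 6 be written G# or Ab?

G#

Each scale degree takes a distinct letter name. Degree 6 of a scale on B must use the letter G.
G# and Ab are enharmonically the same pitch, but only G# uses the letter G, so it is the correct spelling here.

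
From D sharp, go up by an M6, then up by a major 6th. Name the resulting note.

G##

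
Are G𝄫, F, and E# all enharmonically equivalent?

Gbb = pitch class 5 and F = pitch class 5 and E# = pitch class 5 — the same pitch class, so they are enharmonic equivalents.

Yes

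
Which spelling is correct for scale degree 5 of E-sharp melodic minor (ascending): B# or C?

Each scale degree takes a distinct letter name. Degree 5 of a scale on E must use the letter B.
B# and C are enharmonically the same pitch, but only B# uses the letter B, so it is the correct spelling here.

B#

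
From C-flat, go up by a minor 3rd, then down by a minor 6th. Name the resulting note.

A minor third up from Cb is Ebb (letter E, 3 semitones up).
A minor sixth down from Ebb is Gb (letter G, 8 semitones down).

Gb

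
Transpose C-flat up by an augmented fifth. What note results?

G

A fifth above C lands on the letter G.
An augmented fifth spans 8 semitones, so Cb moves to pitch class 7. On the letter G that is G.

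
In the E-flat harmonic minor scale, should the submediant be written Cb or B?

Cb

Each scale degree takes a distinct letter name. Degree 6 of a scale on E must use the letter C.
Cb and B are enharmonically the same pitch, but only Cb uses the letter C, so it is the correct spelling here.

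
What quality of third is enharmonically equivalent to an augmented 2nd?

minor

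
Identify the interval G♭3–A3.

augmented second

Counting letters G–A gives a second.
Gb→A = 3 semitones, 1 wider than the major second (2), so augmented.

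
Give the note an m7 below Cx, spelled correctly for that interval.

C down a major seventh is Db, so the target letter is D.
From C##, a minor seventh is 10 semitones down: D##.

D##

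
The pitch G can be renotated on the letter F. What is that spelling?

Plain F sits 2 semitones below G, so on the letter F the same pitch needs a double sharp: F##.

F##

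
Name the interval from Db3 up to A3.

The letter names run D→A, a span of 4 letter steps, so the interval is some kind of fifth.
Db to A is 8 semitones. A perfect fifth is 7, so 8 makes it augmented.

augmented fifth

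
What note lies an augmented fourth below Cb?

Gbb

A fourth below C lands on the letter G.
An augmented fourth spans 6 semitones, so Cb moves to pitch class 5. On the letter G that is Gbb.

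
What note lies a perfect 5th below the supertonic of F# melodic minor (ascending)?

The supertonic of F# melodic minor (ascending) is G#.
A perfect fifth (7 semitones) below G# lands on the letter C, giving C#.

C#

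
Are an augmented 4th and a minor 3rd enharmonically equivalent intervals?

No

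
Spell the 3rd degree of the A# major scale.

Degree 3 takes the letter 2 steps above A, which is C.
In major, degree 3 sits 4 semitones above the tonic. A# + 4 semitones is pitch class 2, spelled on C as C##.

C##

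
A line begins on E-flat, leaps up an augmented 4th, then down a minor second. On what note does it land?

An augmented fourth up from Eb is A (letter A, 6 semitones up).
A minor second down from A is G# (letter G, 1 semitone down).

G#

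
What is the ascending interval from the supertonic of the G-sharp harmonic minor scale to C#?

minor third

The supertonic of G# harmonic minor is A#.
A# up to C#: letters A→C make it a third; 3 semitones makes it minor.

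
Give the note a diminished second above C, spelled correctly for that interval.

Dbb

A second above C lands on the letter D.
A diminished second spans 0 semitones, so C moves to pitch class 0. On the letter D that is Dbb.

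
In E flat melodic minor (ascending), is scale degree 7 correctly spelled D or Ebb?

Each scale degree takes a distinct letter name. Degree 7 of a scale on E must use the letter D.
D and Ebb are enharmonically the same pitch, but only D uses the letter D, so it is the correct spelling here.

D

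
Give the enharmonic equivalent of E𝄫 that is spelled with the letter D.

D

Plain D sits at the same pitch as Ebb, so on the letter D the same pitch needs a natural: D.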